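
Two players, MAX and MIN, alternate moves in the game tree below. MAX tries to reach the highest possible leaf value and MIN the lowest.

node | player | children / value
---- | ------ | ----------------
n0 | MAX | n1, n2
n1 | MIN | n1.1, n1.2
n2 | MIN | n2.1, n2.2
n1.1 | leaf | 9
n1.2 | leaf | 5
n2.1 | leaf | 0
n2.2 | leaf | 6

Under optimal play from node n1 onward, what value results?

n1 (MIN): min(9, 5) = 5

5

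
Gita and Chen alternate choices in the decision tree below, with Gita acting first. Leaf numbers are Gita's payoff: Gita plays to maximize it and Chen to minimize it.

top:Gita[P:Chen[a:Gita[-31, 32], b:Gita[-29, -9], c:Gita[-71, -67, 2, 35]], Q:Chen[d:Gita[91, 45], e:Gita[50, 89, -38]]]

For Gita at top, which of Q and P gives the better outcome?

Q

d (Gita): max(91, 45) = 91
e (Gita): max(50, 89, -38) = 89
Q (Chen): min(91, 89) = 89
a (Gita): max(-31, 32) = 32
b (Gita): max(-29, -9) = -9
c (Gita): max(-71, -67, 2, 35) = 35
P (Chen): min(32, -9, 35) = -9
Gita prefers the higher value; Q=89, P=-9. Q is better since 89 > -9.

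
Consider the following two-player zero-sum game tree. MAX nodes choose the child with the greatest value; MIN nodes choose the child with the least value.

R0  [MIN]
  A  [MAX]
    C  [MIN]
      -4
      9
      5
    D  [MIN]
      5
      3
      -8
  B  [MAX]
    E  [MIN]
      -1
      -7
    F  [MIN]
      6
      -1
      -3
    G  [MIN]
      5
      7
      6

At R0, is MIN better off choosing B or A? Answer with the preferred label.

E (MIN): min(-1, -7) = -7
F (MIN): min(6, -1, -3) = -3
G (MIN): min(5, 7, 6) = 5
B (MAX): max(-7, -3, 5) = 5
C (MIN): min(-4, 9, 5) = -4
D (MIN): min(5, 3, -8) = -8
A (MAX): max(-4, -8) = -4
MIN prefers the lower value; B=5, A=-4. A is better since -4 < 5.

A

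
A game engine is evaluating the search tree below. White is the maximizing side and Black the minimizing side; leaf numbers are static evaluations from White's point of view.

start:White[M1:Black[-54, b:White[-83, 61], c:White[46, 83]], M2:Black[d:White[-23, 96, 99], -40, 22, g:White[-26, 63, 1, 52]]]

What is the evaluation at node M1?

b (White): max(-83, 61) = 61
c (White): max(46, 83) = 83
M1 (Black): min(-54, 61, 83) = -54

-54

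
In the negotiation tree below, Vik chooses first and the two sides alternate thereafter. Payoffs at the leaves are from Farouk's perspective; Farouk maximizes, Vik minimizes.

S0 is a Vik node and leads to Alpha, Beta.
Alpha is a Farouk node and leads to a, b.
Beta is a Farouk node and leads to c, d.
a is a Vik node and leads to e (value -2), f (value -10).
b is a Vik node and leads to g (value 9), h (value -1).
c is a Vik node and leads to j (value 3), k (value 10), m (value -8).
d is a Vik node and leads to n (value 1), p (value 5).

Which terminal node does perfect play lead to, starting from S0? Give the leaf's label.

h

a (Vik): min(-2, -10) = -10
b (Vik): min(9, -1) = -1
Alpha (Farouk): max(-10, -1) = -1
c (Vik): min(3, 10, -8) = -8
d (Vik): min(1, 5) = 1
Beta (Farouk): max(-8, 1) = 1
S0 (Vik): min(-1, 1) = -1
At S0, Vik picks Alpha (lowest: -1).
At Alpha, Farouk picks b (highest: -1).
At b, Vik picks h (lowest: -1).
Terminal value -1.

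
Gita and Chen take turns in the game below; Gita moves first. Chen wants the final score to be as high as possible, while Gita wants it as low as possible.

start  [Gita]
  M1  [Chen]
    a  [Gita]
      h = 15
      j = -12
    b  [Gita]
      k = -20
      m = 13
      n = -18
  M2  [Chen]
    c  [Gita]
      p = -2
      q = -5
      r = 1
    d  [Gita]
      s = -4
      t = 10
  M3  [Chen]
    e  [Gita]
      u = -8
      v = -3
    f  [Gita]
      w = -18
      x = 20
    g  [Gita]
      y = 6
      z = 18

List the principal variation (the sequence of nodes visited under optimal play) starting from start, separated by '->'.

a (Gita): min(15, -12) = -12
b (Gita): min(-20, 13, -18) = -20
M1 (Chen): max(-12, -20) = -12
c (Gita): min(-2, -5, 1) = -5
d (Gita): min(-4, 10) = -4
M2 (Chen): max(-5, -4) = -4
e (Gita): min(-8, -3) = -8
f (Gita): min(-18, 20) = -18
g (Gita): min(6, 18) = 6
M3 (Chen): max(-8, -18, 6) = 6
start (Gita): min(-12, -4, 6) = -12
At start, Gita picks M1 (lowest: -12).
At M1, Chen picks a (highest: -12).
At a, Gita picks j (lowest: -12).
Terminal value -12.

start -> M1 -> a -> j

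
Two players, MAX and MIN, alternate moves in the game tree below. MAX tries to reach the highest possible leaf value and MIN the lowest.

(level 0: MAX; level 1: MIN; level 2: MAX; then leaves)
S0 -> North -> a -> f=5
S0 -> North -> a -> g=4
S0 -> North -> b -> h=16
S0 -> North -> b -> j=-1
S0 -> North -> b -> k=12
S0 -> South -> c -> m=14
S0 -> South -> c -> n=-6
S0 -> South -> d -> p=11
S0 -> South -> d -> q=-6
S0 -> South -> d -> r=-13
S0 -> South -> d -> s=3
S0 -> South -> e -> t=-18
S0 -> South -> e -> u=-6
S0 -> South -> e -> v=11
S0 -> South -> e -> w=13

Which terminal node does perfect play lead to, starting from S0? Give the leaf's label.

a (MAX): max(5, 4) = 5
b (MAX): max(16, -1, 12) = 16
North (MIN): min(5, 16) = 5
c (MAX): max(14, -6) = 14
d (MAX): max(11, -6, -13, 3) = 11
e (MAX): max(-18, -6, 11, 13) = 13
South (MIN): min(14, 11, 13) = 11
S0 (MAX): max(5, 11) = 11
At S0, MAX picks South (highest: 11).
At South, MIN picks d (lowest: 11).
At d, MAX picks p (highest: 11).
Terminal value 11.

p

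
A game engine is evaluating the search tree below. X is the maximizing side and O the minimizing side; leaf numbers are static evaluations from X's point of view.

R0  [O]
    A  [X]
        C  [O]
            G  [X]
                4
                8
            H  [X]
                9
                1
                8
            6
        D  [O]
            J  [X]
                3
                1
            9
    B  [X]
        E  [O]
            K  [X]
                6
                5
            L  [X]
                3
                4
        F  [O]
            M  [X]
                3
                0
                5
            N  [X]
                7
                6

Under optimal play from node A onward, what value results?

6

G (X): max(4, 8) = 8
H (X): max(9, 1, 8) = 9
C (O): min(8, 9, 6) = 6
J (X): max(3, 1) = 3
D (O): min(3, 9) = 3
A (X): max(6, 3) = 6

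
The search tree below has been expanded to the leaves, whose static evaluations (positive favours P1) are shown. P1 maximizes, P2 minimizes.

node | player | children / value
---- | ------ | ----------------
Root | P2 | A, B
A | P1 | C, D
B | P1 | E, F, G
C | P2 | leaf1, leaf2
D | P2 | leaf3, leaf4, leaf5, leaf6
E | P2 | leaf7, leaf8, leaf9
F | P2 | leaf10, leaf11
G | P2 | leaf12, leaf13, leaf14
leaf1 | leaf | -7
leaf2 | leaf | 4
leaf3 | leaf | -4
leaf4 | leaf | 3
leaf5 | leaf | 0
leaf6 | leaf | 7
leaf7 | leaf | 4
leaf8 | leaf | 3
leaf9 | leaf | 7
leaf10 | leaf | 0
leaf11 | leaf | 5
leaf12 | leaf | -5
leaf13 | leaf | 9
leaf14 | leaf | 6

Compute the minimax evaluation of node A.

C (P2): min(-7, 4) = -7
D (P2): min(-4, 3, 0, 7) = -4
A (P1): max(-7, -4) = -4

-4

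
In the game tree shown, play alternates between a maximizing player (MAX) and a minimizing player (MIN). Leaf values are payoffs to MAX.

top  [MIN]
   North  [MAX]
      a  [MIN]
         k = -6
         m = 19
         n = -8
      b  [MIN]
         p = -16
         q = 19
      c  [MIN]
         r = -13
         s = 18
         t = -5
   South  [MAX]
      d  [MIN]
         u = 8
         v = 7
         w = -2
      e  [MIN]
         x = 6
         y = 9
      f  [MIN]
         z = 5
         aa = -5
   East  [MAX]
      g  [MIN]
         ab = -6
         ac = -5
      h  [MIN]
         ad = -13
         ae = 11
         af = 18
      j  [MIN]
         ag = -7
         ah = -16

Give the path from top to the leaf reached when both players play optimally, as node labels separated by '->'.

top -> North -> a -> n

a (MIN): min(-6, 19, -8) = -8
b (MIN): min(-16, 19) = -16
c (MIN): min(-13, 18, -5) = -13
North (MAX): max(-8, -16, -13) = -8
d (MIN): min(8, 7, -2) = -2
e (MIN): min(6, 9) = 6
f (MIN): min(5, -5) = -5
South (MAX): max(-2, 6, -5) = 6
g (MIN): min(-6, -5) = -6
h (MIN): min(-13, 11, 18) = -13
j (MIN): min(-7, -16) = -16
East (MAX): max(-6, -13, -16) = -6
top (MIN): min(-8, 6, -6) = -8
At top, MIN picks North (lowest: -8).
At North, MAX picks a (highest: -8).
At a, MIN picks n (lowest: -8).
Terminal value -8.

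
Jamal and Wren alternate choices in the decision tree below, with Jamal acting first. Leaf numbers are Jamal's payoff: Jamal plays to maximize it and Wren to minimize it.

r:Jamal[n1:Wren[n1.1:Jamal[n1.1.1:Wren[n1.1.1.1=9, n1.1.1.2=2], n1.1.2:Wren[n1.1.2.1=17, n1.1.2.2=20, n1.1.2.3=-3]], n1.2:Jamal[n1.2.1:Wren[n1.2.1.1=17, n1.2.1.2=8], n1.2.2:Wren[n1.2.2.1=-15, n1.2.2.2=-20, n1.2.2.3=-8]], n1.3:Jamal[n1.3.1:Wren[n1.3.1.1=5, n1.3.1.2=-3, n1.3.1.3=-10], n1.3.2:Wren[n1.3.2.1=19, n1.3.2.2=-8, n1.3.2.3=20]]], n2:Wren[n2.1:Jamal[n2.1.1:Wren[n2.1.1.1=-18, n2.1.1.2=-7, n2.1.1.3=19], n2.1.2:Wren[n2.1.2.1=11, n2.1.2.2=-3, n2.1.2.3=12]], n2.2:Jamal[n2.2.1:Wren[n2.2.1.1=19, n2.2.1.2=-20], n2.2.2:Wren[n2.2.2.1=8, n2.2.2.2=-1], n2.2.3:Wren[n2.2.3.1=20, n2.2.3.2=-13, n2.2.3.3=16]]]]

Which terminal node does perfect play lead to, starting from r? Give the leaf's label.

n1.1.1 (Wren): min(9, 2) = 2
n1.1.2 (Wren): min(17, 20, -3) = -3
n1.1 (Jamal): max(2, -3) = 2
n1.2.1 (Wren): min(17, 8) = 8
n1.2.2 (Wren): min(-15, -20, -8) = -20
n1.2 (Jamal): max(8, -20) = 8
n1.3.1 (Wren): min(5, -3, -10) = -10
n1.3.2 (Wren): min(19, -8, 20) = -8
n1.3 (Jamal): max(-10, -8) = -8
n1 (Wren): min(2, 8, -8) = -8
n2.1.1 (Wren): min(-18, -7, 19) = -18
n2.1.2 (Wren): min(11, -3, 12) = -3
n2.1 (Jamal): max(-18, -3) = -3
n2.2.1 (Wren): min(19, -20) = -20
n2.2.2 (Wren): min(8, -1) = -1
n2.2.3 (Wren): min(20, -13, 16) = -13
n2.2 (Jamal): max(-20, -1, -13) = -1
n2 (Wren): min(-3, -1) = -3
r (Jamal): max(-8, -3) = -3
At r, Jamal picks n2 (highest: -3).
At n2, Wren picks n2.1 (lowest: -3).
At n2.1, Jamal picks n2.1.2 (highest: -3).
At n2.1.2, Wren picks n2.1.2.2 (lowest: -3).
Terminal value -3.

n2.1.2.2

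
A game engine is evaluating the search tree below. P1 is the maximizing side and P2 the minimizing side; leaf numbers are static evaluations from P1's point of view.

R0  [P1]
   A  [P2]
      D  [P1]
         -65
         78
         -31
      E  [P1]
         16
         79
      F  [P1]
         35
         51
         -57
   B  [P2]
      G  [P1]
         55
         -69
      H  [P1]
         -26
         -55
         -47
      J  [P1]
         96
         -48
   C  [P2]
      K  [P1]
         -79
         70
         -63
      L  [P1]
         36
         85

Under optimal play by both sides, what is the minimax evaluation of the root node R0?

70

D (P1): max(-65, 78, -31) = 78
E (P1): max(16, 79) = 79
F (P1): max(35, 51, -57) = 51
A (P2): min(78, 79, 51) = 51
G (P1): max(55, -69) = 55
H (P1): max(-26, -55, -47) = -26
J (P1): max(96, -48) = 96
B (P2): min(55, -26, 96) = -26
K (P1): max(-79, 70, -63) = 70
L (P1): max(36, 85) = 85
C (P2): min(70, 85) = 70
R0 (P1): max(51, -26, 70) = 70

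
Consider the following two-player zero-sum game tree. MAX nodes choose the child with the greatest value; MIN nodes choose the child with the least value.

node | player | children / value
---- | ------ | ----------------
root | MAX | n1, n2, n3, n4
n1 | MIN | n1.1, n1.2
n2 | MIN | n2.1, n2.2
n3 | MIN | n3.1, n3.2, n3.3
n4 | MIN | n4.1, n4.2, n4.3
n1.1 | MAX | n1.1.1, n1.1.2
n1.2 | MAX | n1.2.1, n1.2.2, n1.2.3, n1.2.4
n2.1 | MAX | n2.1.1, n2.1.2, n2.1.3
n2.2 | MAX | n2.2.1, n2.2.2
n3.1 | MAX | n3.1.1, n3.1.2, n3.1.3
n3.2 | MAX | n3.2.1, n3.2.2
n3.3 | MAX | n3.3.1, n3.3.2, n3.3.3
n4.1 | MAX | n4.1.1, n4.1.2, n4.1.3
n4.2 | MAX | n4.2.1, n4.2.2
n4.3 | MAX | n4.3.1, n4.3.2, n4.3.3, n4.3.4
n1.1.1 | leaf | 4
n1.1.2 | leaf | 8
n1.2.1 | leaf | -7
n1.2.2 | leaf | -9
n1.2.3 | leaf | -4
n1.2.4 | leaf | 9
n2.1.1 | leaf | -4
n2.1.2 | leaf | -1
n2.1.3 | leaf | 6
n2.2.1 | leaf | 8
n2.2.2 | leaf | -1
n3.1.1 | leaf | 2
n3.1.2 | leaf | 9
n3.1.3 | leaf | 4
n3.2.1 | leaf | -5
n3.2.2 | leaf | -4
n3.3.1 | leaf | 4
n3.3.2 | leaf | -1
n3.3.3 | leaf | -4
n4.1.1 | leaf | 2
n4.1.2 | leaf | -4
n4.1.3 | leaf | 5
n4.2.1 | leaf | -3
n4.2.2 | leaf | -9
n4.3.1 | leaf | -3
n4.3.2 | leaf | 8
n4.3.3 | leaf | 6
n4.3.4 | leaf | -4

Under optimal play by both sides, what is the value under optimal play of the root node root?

n1.1 (MAX): max(4, 8) = 8
n1.2 (MAX): max(-7, -9, -4, 9) = 9
n1 (MIN): min(8, 9) = 8
n2.1 (MAX): max(-4, -1, 6) = 6
n2.2 (MAX): max(8, -1) = 8
n2 (MIN): min(6, 8) = 6
n3.1 (MAX): max(2, 9, 4) = 9
n3.2 (MAX): max(-5, -4) = -4
n3.3 (MAX): max(4, -1, -4) = 4
n3 (MIN): min(9, -4, 4) = -4
n4.1 (MAX): max(2, -4, 5) = 5
n4.2 (MAX): max(-3, -9) = -3
n4.3 (MAX): max(-3, 8, 6, -4) = 8
n4 (MIN): min(5, -3, 8) = -3
root (MAX): max(8, 6, -4, -3) = 8

8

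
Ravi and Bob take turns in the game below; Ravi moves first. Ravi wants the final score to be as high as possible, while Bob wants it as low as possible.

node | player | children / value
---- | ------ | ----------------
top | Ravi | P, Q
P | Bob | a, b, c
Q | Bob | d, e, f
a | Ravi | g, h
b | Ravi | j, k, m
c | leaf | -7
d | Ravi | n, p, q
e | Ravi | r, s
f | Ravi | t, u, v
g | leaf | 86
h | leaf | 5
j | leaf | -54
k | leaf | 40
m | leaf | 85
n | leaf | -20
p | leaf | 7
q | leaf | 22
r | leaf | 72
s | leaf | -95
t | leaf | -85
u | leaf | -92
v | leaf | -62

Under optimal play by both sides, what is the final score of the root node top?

-7

a (Ravi): max(86, 5) = 86
b (Ravi): max(-54, 40, 85) = 85
P (Bob): min(86, 85, -7) = -7
d (Ravi): max(-20, 7, 22) = 22
e (Ravi): max(72, -95) = 72
f (Ravi): max(-85, -92, -62) = -62
Q (Bob): min(22, 72, -62) = -62
top (Ravi): max(-7, -62) = -7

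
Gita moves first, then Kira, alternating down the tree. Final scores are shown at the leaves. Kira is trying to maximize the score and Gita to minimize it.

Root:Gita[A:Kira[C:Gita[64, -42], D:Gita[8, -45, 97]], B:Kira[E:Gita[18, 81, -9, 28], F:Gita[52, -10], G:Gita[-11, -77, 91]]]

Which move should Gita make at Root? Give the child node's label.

C (Gita): min(64, -42) = -42
D (Gita): min(8, -45, 97) = -45
A (Kira): max(-42, -45) = -42
E (Gita): min(18, 81, -9, 28) = -9
F (Gita): min(52, -10) = -10
G (Gita): min(-11, -77, 91) = -77
B (Kira): max(-9, -10, -77) = -9
Root (Gita): min(-42, -9) = -42
Gita at Root wants the lowest of {A=-42, B=-9}, so chooses A.

A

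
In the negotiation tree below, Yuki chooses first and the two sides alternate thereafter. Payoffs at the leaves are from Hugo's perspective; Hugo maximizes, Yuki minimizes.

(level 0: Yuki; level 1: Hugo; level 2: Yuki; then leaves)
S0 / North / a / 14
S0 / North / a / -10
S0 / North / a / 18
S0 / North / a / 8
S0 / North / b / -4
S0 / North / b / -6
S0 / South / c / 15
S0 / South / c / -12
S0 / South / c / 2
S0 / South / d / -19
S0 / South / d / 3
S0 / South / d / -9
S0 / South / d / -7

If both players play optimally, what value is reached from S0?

-12

a (Yuki): min(14, -10, 18, 8) = -10
b (Yuki): min(-4, -6) = -6
North (Hugo): max(-10, -6) = -6
c (Yuki): min(15, -12, 2) = -12
d (Yuki): min(-19, 3, -9, -7) = -19
South (Hugo): max(-12, -19) = -12
S0 (Yuki): min(-6, -12) = -12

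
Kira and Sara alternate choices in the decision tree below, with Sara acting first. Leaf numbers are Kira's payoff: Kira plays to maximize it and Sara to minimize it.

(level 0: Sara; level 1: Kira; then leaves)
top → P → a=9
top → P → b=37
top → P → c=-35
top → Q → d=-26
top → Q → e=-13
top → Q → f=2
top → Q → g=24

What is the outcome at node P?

37

P (Kira): max(9, 37, -35) = 37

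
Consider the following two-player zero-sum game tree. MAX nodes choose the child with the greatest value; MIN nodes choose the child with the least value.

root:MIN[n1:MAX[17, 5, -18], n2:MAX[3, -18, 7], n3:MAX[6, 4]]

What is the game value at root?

n1 (MAX): max(17, 5, -18) = 17
n2 (MAX): max(3, -18, 7) = 7
n3 (MAX): max(6, 4) = 6
root (MIN): min(17, 7, 6) = 6

6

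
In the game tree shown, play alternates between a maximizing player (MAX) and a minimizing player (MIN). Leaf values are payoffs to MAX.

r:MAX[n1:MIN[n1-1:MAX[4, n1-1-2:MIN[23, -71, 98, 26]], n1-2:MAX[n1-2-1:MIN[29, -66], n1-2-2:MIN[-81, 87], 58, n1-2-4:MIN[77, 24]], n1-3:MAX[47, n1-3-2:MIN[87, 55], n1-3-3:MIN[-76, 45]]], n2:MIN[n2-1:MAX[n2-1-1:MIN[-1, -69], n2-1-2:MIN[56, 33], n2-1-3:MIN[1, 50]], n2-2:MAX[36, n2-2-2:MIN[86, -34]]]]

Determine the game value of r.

n1-1-2 (MIN): min(23, -71, 98, 26) = -71
n1-1 (MAX): max(4, -71) = 4
n1-2-1 (MIN): min(29, -66) = -66
n1-2-2 (MIN): min(-81, 87) = -81
n1-2-4 (MIN): min(77, 24) = 24
n1-2 (MAX): max(-66, -81, 58, 24) = 58
n1-3-2 (MIN): min(87, 55) = 55
n1-3-3 (MIN): min(-76, 45) = -76
n1-3 (MAX): max(47, 55, -76) = 55
n1 (MIN): min(4, 58, 55) = 4
n2-1-1 (MIN): min(-1, -69) = -69
n2-1-2 (MIN): min(56, 33) = 33
n2-1-3 (MIN): min(1, 50) = 1
n2-1 (MAX): max(-69, 33, 1) = 33
n2-2-2 (MIN): min(86, -34) = -34
n2-2 (MAX): max(36, -34) = 36
n2 (MIN): min(33, 36) = 33
r (MAX): max(4, 33) = 33

33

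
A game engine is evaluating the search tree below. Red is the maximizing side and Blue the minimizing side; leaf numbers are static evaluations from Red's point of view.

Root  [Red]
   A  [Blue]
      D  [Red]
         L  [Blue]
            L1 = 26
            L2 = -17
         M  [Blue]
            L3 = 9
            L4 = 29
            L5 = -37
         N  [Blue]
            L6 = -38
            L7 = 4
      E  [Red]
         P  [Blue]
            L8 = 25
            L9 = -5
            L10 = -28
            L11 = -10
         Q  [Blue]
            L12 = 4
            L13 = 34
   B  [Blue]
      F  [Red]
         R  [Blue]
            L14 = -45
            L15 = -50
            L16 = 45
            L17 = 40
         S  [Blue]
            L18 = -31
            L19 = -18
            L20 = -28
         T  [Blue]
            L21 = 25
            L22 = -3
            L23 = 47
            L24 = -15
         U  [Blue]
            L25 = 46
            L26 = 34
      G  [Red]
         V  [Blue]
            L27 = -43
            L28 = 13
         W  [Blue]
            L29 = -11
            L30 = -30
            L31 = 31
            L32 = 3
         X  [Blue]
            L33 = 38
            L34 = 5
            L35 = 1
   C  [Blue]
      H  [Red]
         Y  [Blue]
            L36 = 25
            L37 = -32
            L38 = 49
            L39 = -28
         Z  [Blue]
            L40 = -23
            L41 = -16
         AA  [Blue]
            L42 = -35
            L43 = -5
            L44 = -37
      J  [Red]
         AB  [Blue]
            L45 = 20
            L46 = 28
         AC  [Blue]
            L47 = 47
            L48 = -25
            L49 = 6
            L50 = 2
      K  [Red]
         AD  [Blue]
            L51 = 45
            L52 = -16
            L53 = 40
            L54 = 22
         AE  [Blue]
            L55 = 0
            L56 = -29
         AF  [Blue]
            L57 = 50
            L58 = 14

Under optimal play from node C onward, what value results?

Y (Blue): min(25, -32, 49, -28) = -32
Z (Blue): min(-23, -16) = -23
AA (Blue): min(-35, -5, -37) = -37
H (Red): max(-32, -23, -37) = -23
AB (Blue): min(20, 28) = 20
AC (Blue): min(47, -25, 6, 2) = -25
J (Red): max(20, -25) = 20
AD (Blue): min(45, -16, 40, 22) = -16
AE (Blue): min(0, -29) = -29
AF (Blue): min(50, 14) = 14
K (Red): max(-16, -29, 14) = 14
C (Blue): min(-23, 20, 14) = -23

-23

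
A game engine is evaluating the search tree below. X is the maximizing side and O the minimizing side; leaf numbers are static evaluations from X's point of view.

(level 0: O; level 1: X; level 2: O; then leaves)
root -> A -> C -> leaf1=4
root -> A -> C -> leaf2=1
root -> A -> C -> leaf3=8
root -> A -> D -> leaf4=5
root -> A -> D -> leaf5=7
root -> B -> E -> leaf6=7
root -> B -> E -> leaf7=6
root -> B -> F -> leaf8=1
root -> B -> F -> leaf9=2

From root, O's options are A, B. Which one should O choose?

C (O): min(4, 1, 8) = 1
D (O): min(5, 7) = 5
A (X): max(1, 5) = 5
E (O): min(7, 6) = 6
F (O): min(1, 2) = 1
B (X): max(6, 1) = 6
root (O): min(5, 6) = 5
O at root wants the lowest of {A=5, B=6}, so chooses A.

A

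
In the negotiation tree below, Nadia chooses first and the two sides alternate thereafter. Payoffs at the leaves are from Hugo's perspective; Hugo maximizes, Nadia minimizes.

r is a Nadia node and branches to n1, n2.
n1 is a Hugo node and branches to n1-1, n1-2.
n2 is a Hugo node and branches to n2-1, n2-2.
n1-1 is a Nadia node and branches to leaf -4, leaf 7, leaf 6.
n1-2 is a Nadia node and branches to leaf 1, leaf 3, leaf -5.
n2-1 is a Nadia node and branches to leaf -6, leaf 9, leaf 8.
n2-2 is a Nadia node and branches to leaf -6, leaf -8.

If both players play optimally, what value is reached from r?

-6

n1-1 (Nadia): min(-4, 7, 6) = -4
n1-2 (Nadia): min(1, 3, -5) = -5
n1 (Hugo): max(-4, -5) = -4
n2-1 (Nadia): min(-6, 9, 8) = -6
n2-2 (Nadia): min(-6, -8) = -8
n2 (Hugo): max(-6, -8) = -6
r (Nadia): min(-4, -6) = -6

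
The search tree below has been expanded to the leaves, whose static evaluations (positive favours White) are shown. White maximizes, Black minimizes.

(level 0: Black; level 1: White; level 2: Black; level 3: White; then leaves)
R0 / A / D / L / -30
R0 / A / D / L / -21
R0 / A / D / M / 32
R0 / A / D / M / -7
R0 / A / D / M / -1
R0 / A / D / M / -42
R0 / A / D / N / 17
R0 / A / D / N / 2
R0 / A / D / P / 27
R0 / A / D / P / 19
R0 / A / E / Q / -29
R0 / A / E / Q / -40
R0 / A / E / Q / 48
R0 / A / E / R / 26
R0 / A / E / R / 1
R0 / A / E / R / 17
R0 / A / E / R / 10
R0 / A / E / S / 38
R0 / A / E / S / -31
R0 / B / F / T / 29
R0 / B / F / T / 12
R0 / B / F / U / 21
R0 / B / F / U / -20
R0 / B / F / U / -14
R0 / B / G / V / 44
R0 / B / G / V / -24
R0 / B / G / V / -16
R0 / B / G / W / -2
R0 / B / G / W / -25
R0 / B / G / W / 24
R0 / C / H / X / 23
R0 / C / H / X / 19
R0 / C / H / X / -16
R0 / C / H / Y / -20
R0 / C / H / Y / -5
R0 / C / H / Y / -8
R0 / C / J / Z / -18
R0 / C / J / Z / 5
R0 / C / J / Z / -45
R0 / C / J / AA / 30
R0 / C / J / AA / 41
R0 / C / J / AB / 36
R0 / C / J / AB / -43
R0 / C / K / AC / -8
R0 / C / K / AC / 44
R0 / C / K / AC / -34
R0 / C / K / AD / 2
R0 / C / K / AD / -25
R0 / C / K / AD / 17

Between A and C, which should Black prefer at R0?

C

L (White): max(-30, -21) = -21
M (White): max(32, -7, -1, -42) = 32
N (White): max(17, 2) = 17
P (White): max(27, 19) = 27
D (Black): min(-21, 32, 17, 27) = -21
Q (White): max(-29, -40, 48) = 48
R (White): max(26, 1, 17, 10) = 26
S (White): max(38, -31) = 38
E (Black): min(48, 26, 38) = 26
A (White): max(-21, 26) = 26
X (White): max(23, 19, -16) = 23
Y (White): max(-20, -5, -8) = -5
H (Black): min(23, -5) = -5
Z (White): max(-18, 5, -45) = 5
AA (White): max(30, 41) = 41
AB (White): max(36, -43) = 36
J (Black): min(5, 41, 36) = 5
AC (White): max(-8, 44, -34) = 44
AD (White): max(2, -25, 17) = 17
K (Black): min(44, 17) = 17
C (White): max(-5, 5, 17) = 17
Black prefers the lower value; A=26, C=17. C is better since 17 < 26.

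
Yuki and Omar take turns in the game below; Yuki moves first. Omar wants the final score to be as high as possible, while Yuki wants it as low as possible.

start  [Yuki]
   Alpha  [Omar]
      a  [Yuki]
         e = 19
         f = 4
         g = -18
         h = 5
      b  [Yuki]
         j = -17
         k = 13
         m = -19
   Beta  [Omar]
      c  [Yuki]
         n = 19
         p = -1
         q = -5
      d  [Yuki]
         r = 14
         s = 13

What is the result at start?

a (Yuki): min(19, 4, -18, 5) = -18
b (Yuki): min(-17, 13, -19) = -19
Alpha (Omar): max(-18, -19) = -18
c (Yuki): min(19, -1, -5) = -5
d (Yuki): min(14, 13) = 13
Beta (Omar): max(-5, 13) = 13
start (Yuki): min(-18, 13) = -18

-18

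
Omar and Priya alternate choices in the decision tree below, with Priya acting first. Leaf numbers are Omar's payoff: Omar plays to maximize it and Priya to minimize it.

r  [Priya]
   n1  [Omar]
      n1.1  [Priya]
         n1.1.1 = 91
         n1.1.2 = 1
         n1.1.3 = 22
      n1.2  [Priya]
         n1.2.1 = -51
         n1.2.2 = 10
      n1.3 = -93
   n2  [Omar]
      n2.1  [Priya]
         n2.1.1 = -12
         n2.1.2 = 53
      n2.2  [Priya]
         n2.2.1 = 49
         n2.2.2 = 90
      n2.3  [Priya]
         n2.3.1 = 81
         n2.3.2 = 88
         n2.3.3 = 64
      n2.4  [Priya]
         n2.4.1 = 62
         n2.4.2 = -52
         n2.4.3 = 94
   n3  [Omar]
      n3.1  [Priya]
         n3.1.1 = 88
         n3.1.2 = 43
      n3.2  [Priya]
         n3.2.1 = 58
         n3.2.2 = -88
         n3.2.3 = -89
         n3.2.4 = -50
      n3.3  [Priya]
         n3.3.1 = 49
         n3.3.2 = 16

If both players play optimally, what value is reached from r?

1

n1.1 (Priya): min(91, 1, 22) = 1
n1.2 (Priya): min(-51, 10) = -51
n1 (Omar): max(1, -51, -93) = 1
n2.1 (Priya): min(-12, 53) = -12
n2.2 (Priya): min(49, 90) = 49
n2.3 (Priya): min(81, 88, 64) = 64
n2.4 (Priya): min(62, -52, 94) = -52
n2 (Omar): max(-12, 49, 64, -52) = 64
n3.1 (Priya): min(88, 43) = 43
n3.2 (Priya): min(58, -88, -89, -50) = -89
n3.3 (Priya): min(49, 16) = 16
n3 (Omar): max(43, -89, 16) = 43
r (Priya): min(1, 64, 43) = 1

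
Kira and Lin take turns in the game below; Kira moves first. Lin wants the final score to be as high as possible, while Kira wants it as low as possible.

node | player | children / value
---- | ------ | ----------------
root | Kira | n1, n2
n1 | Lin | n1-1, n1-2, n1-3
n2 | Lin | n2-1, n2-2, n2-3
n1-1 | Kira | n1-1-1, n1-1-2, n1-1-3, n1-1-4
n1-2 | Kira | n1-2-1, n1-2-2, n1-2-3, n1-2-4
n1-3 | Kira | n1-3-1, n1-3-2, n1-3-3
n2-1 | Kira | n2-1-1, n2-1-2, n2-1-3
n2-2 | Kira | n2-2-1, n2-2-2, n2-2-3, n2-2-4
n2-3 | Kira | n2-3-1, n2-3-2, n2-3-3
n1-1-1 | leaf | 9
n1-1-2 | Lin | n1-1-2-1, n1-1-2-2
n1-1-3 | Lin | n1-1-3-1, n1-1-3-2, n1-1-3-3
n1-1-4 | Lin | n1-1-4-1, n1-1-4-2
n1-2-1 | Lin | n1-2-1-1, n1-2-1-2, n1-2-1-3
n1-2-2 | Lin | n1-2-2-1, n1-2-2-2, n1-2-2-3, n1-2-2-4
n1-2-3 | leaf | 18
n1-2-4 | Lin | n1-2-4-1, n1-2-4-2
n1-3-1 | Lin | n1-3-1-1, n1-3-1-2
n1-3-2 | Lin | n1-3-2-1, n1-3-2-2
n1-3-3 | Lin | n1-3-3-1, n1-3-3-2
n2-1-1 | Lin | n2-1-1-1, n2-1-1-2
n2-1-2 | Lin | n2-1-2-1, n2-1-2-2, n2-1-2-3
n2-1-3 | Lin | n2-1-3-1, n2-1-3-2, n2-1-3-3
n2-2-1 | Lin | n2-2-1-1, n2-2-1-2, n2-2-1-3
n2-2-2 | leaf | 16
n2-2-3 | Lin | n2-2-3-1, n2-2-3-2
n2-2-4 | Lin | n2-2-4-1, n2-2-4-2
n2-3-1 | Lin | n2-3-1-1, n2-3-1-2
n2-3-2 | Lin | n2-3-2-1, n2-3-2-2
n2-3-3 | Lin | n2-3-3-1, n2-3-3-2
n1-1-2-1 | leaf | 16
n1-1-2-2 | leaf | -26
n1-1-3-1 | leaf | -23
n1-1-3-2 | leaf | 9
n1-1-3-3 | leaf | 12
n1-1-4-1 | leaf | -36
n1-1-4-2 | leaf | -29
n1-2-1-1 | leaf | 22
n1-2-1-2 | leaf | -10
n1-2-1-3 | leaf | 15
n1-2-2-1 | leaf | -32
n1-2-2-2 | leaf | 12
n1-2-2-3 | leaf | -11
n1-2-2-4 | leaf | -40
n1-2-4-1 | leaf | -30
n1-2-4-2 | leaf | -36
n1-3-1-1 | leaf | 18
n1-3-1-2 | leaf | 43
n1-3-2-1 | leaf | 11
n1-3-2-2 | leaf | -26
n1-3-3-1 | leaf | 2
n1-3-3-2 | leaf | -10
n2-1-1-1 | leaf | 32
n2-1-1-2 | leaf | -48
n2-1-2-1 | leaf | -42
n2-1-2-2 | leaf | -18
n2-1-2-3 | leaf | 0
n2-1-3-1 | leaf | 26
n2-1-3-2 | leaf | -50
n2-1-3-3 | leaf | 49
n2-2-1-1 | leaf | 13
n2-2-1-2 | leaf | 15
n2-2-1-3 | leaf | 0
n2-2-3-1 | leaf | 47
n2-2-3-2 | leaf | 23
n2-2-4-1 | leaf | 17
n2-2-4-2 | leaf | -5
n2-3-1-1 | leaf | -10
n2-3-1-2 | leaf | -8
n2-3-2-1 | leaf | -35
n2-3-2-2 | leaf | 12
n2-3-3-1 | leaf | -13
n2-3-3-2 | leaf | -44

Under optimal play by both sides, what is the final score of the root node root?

n1-1-2 (Lin): max(16, -26) = 16
n1-1-3 (Lin): max(-23, 9, 12) = 12
n1-1-4 (Lin): max(-36, -29) = -29
n1-1 (Kira): min(9, 16, 12, -29) = -29
n1-2-1 (Lin): max(22, -10, 15) = 22
n1-2-2 (Lin): max(-32, 12, -11, -40) = 12
n1-2-4 (Lin): max(-30, -36) = -30
n1-2 (Kira): min(22, 12, 18, -30) = -30
n1-3-1 (Lin): max(18, 43) = 43
n1-3-2 (Lin): max(11, -26) = 11
n1-3-3 (Lin): max(2, -10) = 2
n1-3 (Kira): min(43, 11, 2) = 2
n1 (Lin): max(-29, -30, 2) = 2
n2-1-1 (Lin): max(32, -48) = 32
n2-1-2 (Lin): max(-42, -18, 0) = 0
n2-1-3 (Lin): max(26, -50, 49) = 49
n2-1 (Kira): min(32, 0, 49) = 0
n2-2-1 (Lin): max(13, 15, 0) = 15
n2-2-3 (Lin): max(47, 23) = 47
n2-2-4 (Lin): max(17, -5) = 17
n2-2 (Kira): min(15, 16, 47, 17) = 15
n2-3-1 (Lin): max(-10, -8) = -8
n2-3-2 (Lin): max(-35, 12) = 12
n2-3-3 (Lin): max(-13, -44) = -13
n2-3 (Kira): min(-8, 12, -13) = -13
n2 (Lin): max(0, 15, -13) = 15
root (Kira): min(2, 15) = 2

2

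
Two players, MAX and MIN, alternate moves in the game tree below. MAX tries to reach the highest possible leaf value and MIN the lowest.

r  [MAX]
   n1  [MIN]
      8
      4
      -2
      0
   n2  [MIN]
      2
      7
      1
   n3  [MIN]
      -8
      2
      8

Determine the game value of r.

n1 (MIN): min(8, 4, -2, 0) = -2
n2 (MIN): min(2, 7, 1) = 1
n3 (MIN): min(-8, 2, 8) = -8
r (MAX): max(-2, 1, -8) = 1

1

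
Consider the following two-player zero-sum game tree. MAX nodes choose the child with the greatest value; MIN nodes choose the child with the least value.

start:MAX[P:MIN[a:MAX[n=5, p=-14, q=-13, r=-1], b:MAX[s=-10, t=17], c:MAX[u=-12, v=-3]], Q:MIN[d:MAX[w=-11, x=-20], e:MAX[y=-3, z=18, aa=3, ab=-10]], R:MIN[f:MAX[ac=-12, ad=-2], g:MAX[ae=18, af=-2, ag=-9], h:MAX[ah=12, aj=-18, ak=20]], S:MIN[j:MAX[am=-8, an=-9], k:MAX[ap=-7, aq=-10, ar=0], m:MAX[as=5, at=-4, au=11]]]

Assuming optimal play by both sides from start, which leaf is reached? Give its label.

ad

a (MAX): max(5, -14, -13, -1) = 5
b (MAX): max(-10, 17) = 17
c (MAX): max(-12, -3) = -3
P (MIN): min(5, 17, -3) = -3
d (MAX): max(-11, -20) = -11
e (MAX): max(-3, 18, 3, -10) = 18
Q (MIN): min(-11, 18) = -11
f (MAX): max(-12, -2) = -2
g (MAX): max(18, -2, -9) = 18
h (MAX): max(12, -18, 20) = 20
R (MIN): min(-2, 18, 20) = -2
j (MAX): max(-8, -9) = -8
k (MAX): max(-7, -10, 0) = 0
m (MAX): max(5, -4, 11) = 11
S (MIN): min(-8, 0, 11) = -8
start (MAX): max(-3, -11, -2, -8) = -2
At start, MAX picks R (highest: -2).
At R, MIN picks f (lowest: -2).
At f, MAX picks ad (highest: -2).
Terminal value -2.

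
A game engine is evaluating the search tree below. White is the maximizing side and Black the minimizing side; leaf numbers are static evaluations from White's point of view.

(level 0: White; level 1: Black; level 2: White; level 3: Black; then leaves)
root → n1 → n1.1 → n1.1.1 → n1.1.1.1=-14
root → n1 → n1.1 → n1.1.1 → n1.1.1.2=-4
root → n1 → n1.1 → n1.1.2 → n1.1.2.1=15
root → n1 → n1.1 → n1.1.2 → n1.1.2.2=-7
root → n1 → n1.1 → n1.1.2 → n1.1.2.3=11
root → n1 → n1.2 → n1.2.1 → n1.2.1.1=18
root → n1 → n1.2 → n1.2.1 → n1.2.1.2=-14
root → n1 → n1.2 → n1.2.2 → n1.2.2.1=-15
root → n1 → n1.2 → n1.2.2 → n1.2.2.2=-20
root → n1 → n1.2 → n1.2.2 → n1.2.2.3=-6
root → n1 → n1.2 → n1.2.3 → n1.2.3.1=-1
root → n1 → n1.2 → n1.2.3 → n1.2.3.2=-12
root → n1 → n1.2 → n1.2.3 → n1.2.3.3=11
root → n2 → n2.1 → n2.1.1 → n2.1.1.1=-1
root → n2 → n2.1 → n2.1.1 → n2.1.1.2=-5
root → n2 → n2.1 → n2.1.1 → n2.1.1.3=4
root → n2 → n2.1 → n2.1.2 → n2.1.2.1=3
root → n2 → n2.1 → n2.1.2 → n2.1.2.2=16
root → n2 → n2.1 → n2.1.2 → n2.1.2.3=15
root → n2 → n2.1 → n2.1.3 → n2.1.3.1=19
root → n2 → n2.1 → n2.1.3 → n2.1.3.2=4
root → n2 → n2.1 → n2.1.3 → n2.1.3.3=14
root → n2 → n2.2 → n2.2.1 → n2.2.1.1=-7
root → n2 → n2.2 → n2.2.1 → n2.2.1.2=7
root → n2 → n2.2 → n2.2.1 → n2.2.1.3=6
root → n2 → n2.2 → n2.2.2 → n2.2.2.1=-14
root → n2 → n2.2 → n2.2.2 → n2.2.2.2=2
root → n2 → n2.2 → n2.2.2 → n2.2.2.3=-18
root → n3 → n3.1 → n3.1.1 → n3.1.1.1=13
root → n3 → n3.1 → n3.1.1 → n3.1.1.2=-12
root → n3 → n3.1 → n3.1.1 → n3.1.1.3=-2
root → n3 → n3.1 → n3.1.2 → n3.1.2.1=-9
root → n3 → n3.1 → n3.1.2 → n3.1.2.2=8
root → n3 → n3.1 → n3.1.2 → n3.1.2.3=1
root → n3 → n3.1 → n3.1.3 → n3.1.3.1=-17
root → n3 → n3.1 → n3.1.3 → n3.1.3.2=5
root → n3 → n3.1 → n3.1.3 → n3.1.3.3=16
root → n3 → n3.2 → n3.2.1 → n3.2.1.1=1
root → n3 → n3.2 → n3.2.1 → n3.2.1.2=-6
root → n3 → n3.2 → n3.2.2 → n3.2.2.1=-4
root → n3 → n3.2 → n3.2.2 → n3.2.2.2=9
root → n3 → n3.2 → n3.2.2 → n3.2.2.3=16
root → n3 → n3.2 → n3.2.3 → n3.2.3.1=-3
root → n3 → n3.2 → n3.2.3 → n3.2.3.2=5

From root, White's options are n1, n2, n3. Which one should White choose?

n2

n1.1.1 (Black): min(-14, -4) = -14
n1.1.2 (Black): min(15, -7, 11) = -7
n1.1 (White): max(-14, -7) = -7
n1.2.1 (Black): min(18, -14) = -14
n1.2.2 (Black): min(-15, -20, -6) = -20
n1.2.3 (Black): min(-1, -12, 11) = -12
n1.2 (White): max(-14, -20, -12) = -12
n1 (Black): min(-7, -12) = -12
n2.1.1 (Black): min(-1, -5, 4) = -5
n2.1.2 (Black): min(3, 16, 15) = 3
n2.1.3 (Black): min(19, 4, 14) = 4
n2.1 (White): max(-5, 3, 4) = 4
n2.2.1 (Black): min(-7, 7, 6) = -7
n2.2.2 (Black): min(-14, 2, -18) = -18
n2.2 (White): max(-7, -18) = -7
n2 (Black): min(4, -7) = -7
n3.1.1 (Black): min(13, -12, -2) = -12
n3.1.2 (Black): min(-9, 8, 1) = -9
n3.1.3 (Black): min(-17, 5, 16) = -17
n3.1 (White): max(-12, -9, -17) = -9
n3.2.1 (Black): min(1, -6) = -6
n3.2.2 (Black): min(-4, 9, 16) = -4
n3.2.3 (Black): min(-3, 5) = -3
n3.2 (White): max(-6, -4, -3) = -3
n3 (Black): min(-9, -3) = -9
root (White): max(-12, -7, -9) = -7
White at root wants the highest of {n1=-12, n2=-7, n3=-9}, so chooses n2.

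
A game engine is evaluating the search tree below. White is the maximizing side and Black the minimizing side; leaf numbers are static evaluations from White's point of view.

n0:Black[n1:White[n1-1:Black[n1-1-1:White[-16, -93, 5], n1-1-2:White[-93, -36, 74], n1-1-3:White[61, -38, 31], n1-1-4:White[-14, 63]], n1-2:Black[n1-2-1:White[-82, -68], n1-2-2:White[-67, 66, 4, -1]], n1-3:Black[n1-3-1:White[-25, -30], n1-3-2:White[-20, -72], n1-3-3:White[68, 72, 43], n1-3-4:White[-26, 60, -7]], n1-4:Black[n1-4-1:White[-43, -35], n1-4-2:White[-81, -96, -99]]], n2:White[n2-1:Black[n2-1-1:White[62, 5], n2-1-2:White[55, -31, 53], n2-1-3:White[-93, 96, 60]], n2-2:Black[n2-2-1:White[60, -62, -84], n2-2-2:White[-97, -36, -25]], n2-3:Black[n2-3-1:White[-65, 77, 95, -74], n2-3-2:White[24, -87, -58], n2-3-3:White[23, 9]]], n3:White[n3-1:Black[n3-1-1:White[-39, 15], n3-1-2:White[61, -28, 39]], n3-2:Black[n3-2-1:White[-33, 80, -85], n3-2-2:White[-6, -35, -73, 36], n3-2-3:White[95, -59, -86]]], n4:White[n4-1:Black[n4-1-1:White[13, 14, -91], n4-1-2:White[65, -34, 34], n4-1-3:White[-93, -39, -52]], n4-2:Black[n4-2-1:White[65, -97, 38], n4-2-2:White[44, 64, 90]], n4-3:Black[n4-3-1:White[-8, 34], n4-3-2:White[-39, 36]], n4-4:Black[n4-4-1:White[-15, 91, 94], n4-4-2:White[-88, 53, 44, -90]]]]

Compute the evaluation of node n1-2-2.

66

n1-2-2 (White): max(-67, 66, 4, -1) = 66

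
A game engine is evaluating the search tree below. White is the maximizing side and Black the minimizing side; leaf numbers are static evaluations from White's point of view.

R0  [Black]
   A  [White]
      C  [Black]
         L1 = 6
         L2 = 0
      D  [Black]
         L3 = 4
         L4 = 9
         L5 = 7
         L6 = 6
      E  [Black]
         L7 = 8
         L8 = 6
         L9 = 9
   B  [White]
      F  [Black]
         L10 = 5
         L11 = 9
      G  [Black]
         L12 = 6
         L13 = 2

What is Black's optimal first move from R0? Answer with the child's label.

C (Black): min(6, 0) = 0
D (Black): min(4, 9, 7, 6) = 4
E (Black): min(8, 6, 9) = 6
A (White): max(0, 4, 6) = 6
F (Black): min(5, 9) = 5
G (Black): min(6, 2) = 2
B (White): max(5, 2) = 5
R0 (Black): min(6, 5) = 5
Black at R0 wants the lowest of {A=6, B=5}, so chooses B.

B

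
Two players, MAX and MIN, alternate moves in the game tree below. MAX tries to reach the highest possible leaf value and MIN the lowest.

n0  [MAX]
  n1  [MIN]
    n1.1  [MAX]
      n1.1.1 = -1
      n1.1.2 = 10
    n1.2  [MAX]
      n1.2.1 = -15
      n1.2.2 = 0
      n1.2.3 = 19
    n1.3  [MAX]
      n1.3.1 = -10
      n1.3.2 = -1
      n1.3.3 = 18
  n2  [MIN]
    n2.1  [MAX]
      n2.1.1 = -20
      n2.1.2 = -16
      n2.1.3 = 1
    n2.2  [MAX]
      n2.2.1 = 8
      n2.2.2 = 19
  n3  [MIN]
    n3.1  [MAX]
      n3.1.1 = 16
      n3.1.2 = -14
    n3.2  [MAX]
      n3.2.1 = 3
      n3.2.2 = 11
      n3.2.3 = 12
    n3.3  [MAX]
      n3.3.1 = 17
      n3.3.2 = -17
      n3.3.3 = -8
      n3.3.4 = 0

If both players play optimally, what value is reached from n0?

12

n1.1 (MAX): max(-1, 10) = 10
n1.2 (MAX): max(-15, 0, 19) = 19
n1.3 (MAX): max(-10, -1, 18) = 18
n1 (MIN): min(10, 19, 18) = 10
n2.1 (MAX): max(-20, -16, 1) = 1
n2.2 (MAX): max(8, 19) = 19
n2 (MIN): min(1, 19) = 1
n3.1 (MAX): max(16, -14) = 16
n3.2 (MAX): max(3, 11, 12) = 12
n3.3 (MAX): max(17, -17, -8, 0) = 17
n3 (MIN): min(16, 12, 17) = 12
n0 (MAX): max(10, 1, 12) = 12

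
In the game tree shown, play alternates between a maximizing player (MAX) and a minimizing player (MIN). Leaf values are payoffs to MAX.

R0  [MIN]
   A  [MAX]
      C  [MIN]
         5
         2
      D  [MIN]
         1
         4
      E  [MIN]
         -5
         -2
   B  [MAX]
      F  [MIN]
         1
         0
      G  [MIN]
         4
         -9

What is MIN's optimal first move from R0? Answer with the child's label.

C (MIN): min(5, 2) = 2
D (MIN): min(1, 4) = 1
E (MIN): min(-5, -2) = -5
A (MAX): max(2, 1, -5) = 2
F (MIN): min(1, 0) = 0
G (MIN): min(4, -9) = -9
B (MAX): max(0, -9) = 0
R0 (MIN): min(2, 0) = 0
MIN at R0 wants the lowest of {A=2, B=0}, so chooses B.

B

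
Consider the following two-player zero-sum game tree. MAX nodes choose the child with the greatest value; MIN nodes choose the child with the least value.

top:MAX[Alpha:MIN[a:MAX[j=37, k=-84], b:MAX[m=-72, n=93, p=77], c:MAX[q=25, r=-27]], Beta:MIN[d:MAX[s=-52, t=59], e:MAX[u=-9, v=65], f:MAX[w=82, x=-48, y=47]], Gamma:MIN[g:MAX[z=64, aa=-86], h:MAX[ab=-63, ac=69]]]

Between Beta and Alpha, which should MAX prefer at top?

Beta

d (MAX): max(-52, 59) = 59
e (MAX): max(-9, 65) = 65
f (MAX): max(82, -48, 47) = 82
Beta (MIN): min(59, 65, 82) = 59
a (MAX): max(37, -84) = 37
b (MAX): max(-72, 93, 77) = 93
c (MAX): max(25, -27) = 25
Alpha (MIN): min(37, 93, 25) = 25
MAX prefers the higher value; Beta=59, Alpha=25. Beta is better since 59 > 25.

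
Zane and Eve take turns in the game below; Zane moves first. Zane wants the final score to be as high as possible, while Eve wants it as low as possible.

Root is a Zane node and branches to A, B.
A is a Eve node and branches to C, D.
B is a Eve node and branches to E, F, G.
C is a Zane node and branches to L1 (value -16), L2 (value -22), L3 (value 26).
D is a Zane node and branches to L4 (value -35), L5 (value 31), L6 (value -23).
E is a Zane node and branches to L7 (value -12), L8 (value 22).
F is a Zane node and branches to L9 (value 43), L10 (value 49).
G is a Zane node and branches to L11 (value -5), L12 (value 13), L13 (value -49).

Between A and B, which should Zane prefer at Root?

C (Zane): max(-16, -22, 26) = 26
D (Zane): max(-35, 31, -23) = 31
A (Eve): min(26, 31) = 26
E (Zane): max(-12, 22) = 22
F (Zane): max(43, 49) = 49
G (Zane): max(-5, 13, -49) = 13
B (Eve): min(22, 49, 13) = 13
Zane prefers the higher value; A=26, B=13. A is better since 26 > 13.

A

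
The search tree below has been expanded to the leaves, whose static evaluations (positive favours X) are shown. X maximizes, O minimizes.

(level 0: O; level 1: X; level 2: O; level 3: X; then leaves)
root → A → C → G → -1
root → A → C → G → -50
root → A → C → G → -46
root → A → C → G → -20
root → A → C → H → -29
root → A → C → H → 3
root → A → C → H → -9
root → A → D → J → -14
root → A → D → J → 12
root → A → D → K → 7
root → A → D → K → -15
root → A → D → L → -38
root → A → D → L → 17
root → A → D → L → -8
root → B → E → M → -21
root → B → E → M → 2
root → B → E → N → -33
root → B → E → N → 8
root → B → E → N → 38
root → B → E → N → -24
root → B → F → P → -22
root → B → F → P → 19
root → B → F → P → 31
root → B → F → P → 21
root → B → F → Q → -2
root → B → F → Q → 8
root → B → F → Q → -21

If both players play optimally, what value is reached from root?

G (X): max(-1, -50, -46, -20) = -1
H (X): max(-29, 3, -9) = 3
C (O): min(-1, 3) = -1
J (X): max(-14, 12) = 12
K (X): max(7, -15) = 7
L (X): max(-38, 17, -8) = 17
D (O): min(12, 7, 17) = 7
A (X): max(-1, 7) = 7
M (X): max(-21, 2) = 2
N (X): max(-33, 8, 38, -24) = 38
E (O): min(2, 38) = 2
P (X): max(-22, 19, 31, 21) = 31
Q (X): max(-2, 8, -21) = 8
F (O): min(31, 8) = 8
B (X): max(2, 8) = 8
root (O): min(7, 8) = 7

7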